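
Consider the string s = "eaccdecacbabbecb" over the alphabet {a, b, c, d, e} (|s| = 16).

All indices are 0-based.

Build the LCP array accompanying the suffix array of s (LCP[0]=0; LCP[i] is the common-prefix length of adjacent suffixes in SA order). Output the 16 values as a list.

[0, 1, 2, 0, 1, 1, 1, 0, 1, 2, 1, 1, 0, 0, 1, 2]

sorted suffixes:
  #0 SA[0]=10  'abbecb'
  #1 SA[1]=7  'acbabbecb'
  #2 SA[2]=1  'accdecacbabbecb'
  #3 SA[3]=15  'b'
  #4 SA[4]=9  'babbecb'
  #5 SA[5]=11  'bbecb'
  #6 SA[6]=12  'becb'
  #7 SA[7]=6  'cacbabbecb'
  #8 SA[8]=14  'cb'
  #9 SA[9]=8  'cbabbecb'
  #10 SA[10]=2  'ccdecacbabbecb'
  #11 SA[11]=3  'cdecacbabbecb'
  #12 SA[12]=4  'decacbabbecb'
  #13 SA[13]=0  'eaccdecacbabbecb'
  #14 SA[14]=5  'ecacbabbecb'
  #15 SA[15]=13  'ecb'

SA = [10, 7, 1, 15, 9, 11, 12, 6, 14, 8, 2, 3, 4, 0, 5, 13]
i: (SA[i-1],SA[i]) lcp shared
  1: (10,7) 1 'a'
  2: (7,1) 2 'ac'
  3: (1,15) 0 ''
  4: (15,9) 1 'b'
  5: (9,11) 1 'b'
  6: (11,12) 1 'b'
  7: (12,6) 0 ''
  8: (6,14) 1 'c'
  9: (14,8) 2 'cb'
  10: (8,2) 1 'c'
  11: (2,3) 1 'c'
  12: (3,4) 0 ''
  13: (4,0) 0 ''
  14: (0,5) 1 'e'
  15: (5,13) 2 'ec'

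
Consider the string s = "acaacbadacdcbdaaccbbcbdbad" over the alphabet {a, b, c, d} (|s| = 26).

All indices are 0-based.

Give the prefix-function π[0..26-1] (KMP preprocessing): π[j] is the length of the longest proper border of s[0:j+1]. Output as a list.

[0, 0, 1, 1, 2, 0, 1, 0, 1, 2, 0, 0, 0, 0, 1, 1, 2, 0, 0, 0, 0, 0, 0, 0, 1, 0]

π[0] = 0
j=1 s[j]='c': π[1]=0 (border '')
j=2 s[j]='a': π[2]=1 (border 'a')
j=3 s[j]='a': k: 1→0; π[3]=1 (border 'a')
j=4 s[j]='c': π[4]=2 (border 'ac')
j=5 s[j]='b': k: 2→0; π[5]=0 (border '')
j=6 s[j]='a': π[6]=1 (border 'a')
j=7 s[j]='d': k: 1→0; π[7]=0 (border '')
j=8 s[j]='a': π[8]=1 (border 'a')
j=9 s[j]='c': π[9]=2 (border 'ac')
j=10 s[j]='d': k: 2→0; π[10]=0 (border '')
j=11 s[j]='c': π[11]=0 (border '')
j=12 s[j]='b': π[12]=0 (border '')
j=13 s[j]='d': π[13]=0 (border '')
j=14 s[j]='a': π[14]=1 (border 'a')
j=15 s[j]='a': k: 1→0; π[15]=1 (border 'a')
j=16 s[j]='c': π[16]=2 (border 'ac')
j=17 s[j]='c': k: 2→0; π[17]=0 (border '')
j=18 s[j]='b': π[18]=0 (border '')
j=19 s[j]='b': π[19]=0 (border '')
j=20 s[j]='c': π[20]=0 (border '')
j=21 s[j]='b': π[21]=0 (border '')
j=22 s[j]='d': π[22]=0 (border '')
j=23 s[j]='b': π[23]=0 (border '')
j=24 s[j]='a': π[24]=1 (border 'a')
j=25 s[j]='d': k: 1→0; π[25]=0 (border '')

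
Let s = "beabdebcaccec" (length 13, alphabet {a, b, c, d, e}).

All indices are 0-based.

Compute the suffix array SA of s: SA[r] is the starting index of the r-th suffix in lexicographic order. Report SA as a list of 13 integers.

sorted suffixes:
  #0 SA[0]=2  'abdebcaccec'
  #1 SA[1]=8  'accec'
  #2 SA[2]=6  'bcaccec'
  #3 SA[3]=3  'bdebcaccec'
  #4 SA[4]=0  'beabdebcaccec'
  #5 SA[5]=12  'c'
  #6 SA[6]=7  'caccec'
  #7 SA[7]=9  'ccec'
  #8 SA[8]=10  'cec'
  #9 SA[9]=4  'debcaccec'
  #10 SA[10]=1  'eabdebcaccec'
  #11 SA[11]=5  'ebcaccec'
  #12 SA[12]=11  'ec'

[2, 8, 6, 3, 0, 12, 7, 9, 10, 4, 1, 5, 11]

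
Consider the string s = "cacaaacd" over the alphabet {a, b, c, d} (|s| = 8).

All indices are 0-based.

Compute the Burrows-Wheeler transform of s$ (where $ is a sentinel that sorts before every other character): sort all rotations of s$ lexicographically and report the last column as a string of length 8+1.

rank  rotation   last
    0  $cacaaacd  d
    1  aaacd$cac  c
    2  aacd$caca  a
    3  acaaacd$c  c
    4  acd$cacaa  a
    5  caaacd$ca  a
    6  cacaaacd$  $
    7  cd$cacaaa  a
    8  d$cacaaac  c

dcacaa$ac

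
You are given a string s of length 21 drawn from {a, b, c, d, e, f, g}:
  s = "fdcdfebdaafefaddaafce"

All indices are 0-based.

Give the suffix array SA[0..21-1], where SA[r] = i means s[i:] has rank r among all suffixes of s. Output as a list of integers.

[16, 8, 13, 17, 9, 6, 2, 19, 15, 7, 1, 14, 3, 20, 5, 11, 12, 18, 0, 4, 10]

rank→(start, suffix):
  0 → (16, 'aafce')
  1 → (8, 'aafefaddaafce')
  2 → (13, 'addaafce')
  3 → (17, 'afce')
  4 → (9, 'afefaddaafce')
  5 → (6, 'bdaafefaddaafce')
  6 → (2, 'cdfebdaafefaddaafce')
  7 → (19, 'ce')
  8 → (15, 'daafce')
  9 → (7, 'daafefaddaafce')
  10 → (1, 'dcdfebdaafefaddaafce')
  11 → (14, 'ddaafce')
  12 → (3, 'dfebdaafefaddaafce')
  13 → (20, 'e')
  14 → (5, 'ebdaafefaddaafce')
  15 → (11, 'efaddaafce')
  16 → (12, 'faddaafce')
  17 → (18, 'fce')
  18 → (0, 'fdcdfebdaafefaddaafce')
  19 → (4, 'febdaafefaddaafce')
  20 → (10, 'fefaddaafce')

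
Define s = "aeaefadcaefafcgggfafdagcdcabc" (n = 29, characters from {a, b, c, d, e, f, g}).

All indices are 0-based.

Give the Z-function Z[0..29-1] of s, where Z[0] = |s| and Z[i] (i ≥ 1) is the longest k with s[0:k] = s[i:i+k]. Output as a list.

[29, 0, 2, 0, 0, 1, 0, 0, 2, 0, 0, 1, 0, 0, 0, 0, 0, 0, 1, 0, 0, 1, 0, 0, 0, 0, 1, 0, 0]

Z[0]=29
i=1: outside box; Z[1]=0
i=2: outside box; Z[2]=2 grow→box=[2,4)
i=3: min(r-i=1, Z[1]=0)=0; Z[3]=0
i=4: outside box; Z[4]=0
i=5: outside box; Z[5]=1 grow→box=[5,6)
i=6: outside box; Z[6]=0
i=7: outside box; Z[7]=0
i=8: outside box; Z[8]=2 grow→box=[8,10)
i=9: min(r-i=1, Z[1]=0)=0; Z[9]=0
i=10: outside box; Z[10]=0
i=11: outside box; Z[11]=1 grow→box=[11,12)
i=12: outside box; Z[12]=0
i=13: outside box; Z[13]=0
i=14: outside box; Z[14]=0
i=15: outside box; Z[15]=0
i=16: outside box; Z[16]=0
i=17: outside box; Z[17]=0
i=18: outside box; Z[18]=1 grow→box=[18,19)
i=19: outside box; Z[19]=0
i=20: outside box; Z[20]=0
i=21: outside box; Z[21]=1 grow→box=[21,22)
i=22: outside box; Z[22]=0
i=23: outside box; Z[23]=0
i=24: outside box; Z[24]=0
i=25: outside box; Z[25]=0
i=26: outside box; Z[26]=1 grow→box=[26,27)
i=27: outside box; Z[27]=0
i=28: outside box; Z[28]=0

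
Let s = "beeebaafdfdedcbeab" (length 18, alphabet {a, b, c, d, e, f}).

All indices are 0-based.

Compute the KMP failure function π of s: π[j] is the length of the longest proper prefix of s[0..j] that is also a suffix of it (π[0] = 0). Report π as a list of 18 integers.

π[0] = 0
j=1 s[j]='e': π[1]=0 (border '')
j=2 s[j]='e': π[2]=0 (border '')
j=3 s[j]='e': π[3]=0 (border '')
j=4 s[j]='b': π[4]=1 (border 'b')
j=5 s[j]='a': k: 1→0; π[5]=0 (border '')
j=6 s[j]='a': π[6]=0 (border '')
j=7 s[j]='f': π[7]=0 (border '')
j=8 s[j]='d': π[8]=0 (border '')
j=9 s[j]='f': π[9]=0 (border '')
j=10 s[j]='d': π[10]=0 (border '')
j=11 s[j]='e': π[11]=0 (border '')
j=12 s[j]='d': π[12]=0 (border '')
j=13 s[j]='c': π[13]=0 (border '')
j=14 s[j]='b': π[14]=1 (border 'b')
j=15 s[j]='e': π[15]=2 (border 'be')
j=16 s[j]='a': k: 2→0; π[16]=0 (border '')
j=17 s[j]='b': π[17]=1 (border 'b')

[0, 0, 0, 0, 1, 0, 0, 0, 0, 0, 0, 0, 0, 0, 1, 2, 0, 1]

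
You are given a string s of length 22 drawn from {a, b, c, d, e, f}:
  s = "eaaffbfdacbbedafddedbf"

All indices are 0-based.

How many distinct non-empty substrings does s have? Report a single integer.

232

rank | idx | suffix
   0 |   1 | aaffbfdacbbedafddedbf
   1 |   8 | acbbedafddedbf
   2 |  14 | afddedbf
   3 |   2 | affbfdacbbedafddedbf
   4 |  10 | bbedafddedbf
   5 |  11 | bedafddedbf
   6 |  20 | bf
   7 |   5 | bfdacbbedafddedbf
   8 |   9 | cbbedafddedbf
   9 |   7 | dacbbedafddedbf
  10 |  13 | dafddedbf
  11 |  19 | dbf
  12 |  16 | ddedbf
  13 |  17 | dedbf
  14 |   0 | eaaffbfdacbbedafddedbf
  15 |  12 | edafddedbf
  16 |  18 | edbf
  17 |  21 | f
  18 |   4 | fbfdacbbedafddedbf
  19 |   6 | fdacbbedafddedbf
  20 |  15 | fddedbf
  21 |   3 | ffbfdacbbedafddedbf

SA = [1, 8, 14, 2, 10, 11, 20, 5, 9, 7, 13, 19, 16, 17, 0, 12, 18, 21, 4, 6, 15, 3]
i: (SA[i-1],SA[i]) lcp shared
  1: (1,8) 1 'a'
  2: (8,14) 1 'a'
  3: (14,2) 2 'af'
  4: (2,10) 0 ''
  5: (10,11) 1 'b'
  6: (11,20) 1 'b'
  7: (20,5) 2 'bf'
  8: (5,9) 0 ''
  9: (9,7) 0 ''
  10: (7,13) 2 'da'
  11: (13,19) 1 'd'
  12: (19,16) 1 'd'
  13: (16,17) 1 'd'
  14: (17,0) 0 ''
  15: (0,12) 1 'e'
  16: (12,18) 2 'ed'
  17: (18,21) 0 ''
  18: (21,4) 1 'f'
  19: (4,6) 1 'f'
  20: (6,15) 2 'fd'
  21: (15,3) 1 'f'

n(n+1)/2 = 22·23/2 = 253
Σ LCP = 0 + 1 + 1 + 2 + 0 + 1 + 1 + 2 + 0 + 0 + 2 + 1 + 1 + 1 + 0 + 1 + 2 + 0 + 1 + 1 + 2 + 1 = 21
distinct = 253 − 21 = 232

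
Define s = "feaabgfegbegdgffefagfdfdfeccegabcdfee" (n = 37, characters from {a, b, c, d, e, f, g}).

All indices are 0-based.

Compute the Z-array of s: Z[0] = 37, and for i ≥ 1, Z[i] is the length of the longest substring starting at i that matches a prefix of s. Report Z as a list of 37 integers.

Z[0]=37
i=1: i≥r, start 0; Z[1]=0
i=2: i≥r, start 0; Z[2]=0
i=3: i≥r, start 0; Z[3]=0
i=4: i≥r, start 0; Z[4]=0
i=5: i≥r, start 0; Z[5]=0
i=6: i≥r, start 0; Z[6]=2 extend→box=[6,8)
i=7: min(r-i=1, Z[1]=0)=0; Z[7]=0
i=8: i≥r, start 0; Z[8]=0
i=9: i≥r, start 0; Z[9]=0
i=10: i≥r, start 0; Z[10]=0
i=11: i≥r, start 0; Z[11]=0
i=12: i≥r, start 0; Z[12]=0
i=13: i≥r, start 0; Z[13]=0
i=14: i≥r, start 0; Z[14]=1 extend→box=[14,15)
i=15: i≥r, start 0; Z[15]=2 extend→box=[15,17)
i=16: min(r-i=1, Z[1]=0)=0; Z[16]=0
i=17: i≥r, start 0; Z[17]=1 extend→box=[17,18)
i=18: i≥r, start 0; Z[18]=0
i=19: i≥r, start 0; Z[19]=0
i=20: i≥r, start 0; Z[20]=1 extend→box=[20,21)
i=21: i≥r, start 0; Z[21]=0
i=22: i≥r, start 0; Z[22]=1 extend→box=[22,23)
i=23: i≥r, start 0; Z[23]=0
i=24: i≥r, start 0; Z[24]=2 extend→box=[24,26)
i=25: min(r-i=1, Z[1]=0)=0; Z[25]=0
i=26: i≥r, start 0; Z[26]=0
i=27: i≥r, start 0; Z[27]=0
i=28: i≥r, start 0; Z[28]=0
i=29: i≥r, start 0; Z[29]=0
i=30: i≥r, start 0; Z[30]=0
i=31: i≥r, start 0; Z[31]=0
i=32: i≥r, start 0; Z[32]=0
i=33: i≥r, start 0; Z[33]=0
i=34: i≥r, start 0; Z[34]=2 extend→box=[34,36)
i=35: min(r-i=1, Z[1]=0)=0; Z[35]=0
i=36: i≥r, start 0; Z[36]=0

[37, 0, 0, 0, 0, 0, 2, 0, 0, 0, 0, 0, 0, 0, 1, 2, 0, 1, 0, 0, 1, 0, 1, 0, 2, 0, 0, 0, 0, 0, 0, 0, 0, 0, 2, 0, 0]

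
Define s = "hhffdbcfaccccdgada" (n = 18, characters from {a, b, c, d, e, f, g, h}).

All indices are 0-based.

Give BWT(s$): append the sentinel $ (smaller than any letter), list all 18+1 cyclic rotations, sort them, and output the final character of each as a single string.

adfgdacccbafccfhdh$

rank  rotation             last
    0  $hhffdbcfaccccdgada  a
    1  a$hhffdbcfaccccdgad  d
    2  accccdgada$hhffdbcf  f
    3  ada$hhffdbcfaccccdg  g
    4  bcfaccccdgada$hhffd  d
    5  ccccdgada$hhffdbcfa  a
    6  cccdgada$hhffdbcfac  c
    7  ccdgada$hhffdbcfacc  c
    8  cdgada$hhffdbcfaccc  c
    9  cfaccccdgada$hhffdb  b
   10  da$hhffdbcfaccccdga  a
   11  dbcfaccccdgada$hhff  f
   12  dgada$hhffdbcfacccc  c
   13  faccccdgada$hhffdbc  c
   14  fdbcfaccccdgada$hhf  f
   15  ffdbcfaccccdgada$hh  h
   16  gada$hhffdbcfaccccd  d
   17  hffdbcfaccccdgada$h  h
   18  hhffdbcfaccccdgada$  $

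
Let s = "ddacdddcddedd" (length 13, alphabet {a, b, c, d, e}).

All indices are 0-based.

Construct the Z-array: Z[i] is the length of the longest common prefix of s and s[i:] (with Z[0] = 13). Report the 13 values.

[13, 1, 0, 0, 2, 2, 1, 0, 2, 1, 0, 2, 1]

Z[0]=13
i=1: fresh scan; Z[1]=1 extend→box=[1,2)
i=2: fresh scan; Z[2]=0
i=3: fresh scan; Z[3]=0
i=4: fresh scan; Z[4]=2 extend→box=[4,6)
i=5: min(r-i=1, Z[1]=1)=1; Z[5]=2 extend→box=[5,7)
i=6: min(r-i=1, Z[1]=1)=1; Z[6]=1
i=7: fresh scan; Z[7]=0
i=8: fresh scan; Z[8]=2 extend→box=[8,10)
i=9: min(r-i=1, Z[1]=1)=1; Z[9]=1
i=10: fresh scan; Z[10]=0
i=11: fresh scan; Z[11]=2 extend→box=[11,13)
i=12: min(r-i=1, Z[1]=1)=1; Z[12]=1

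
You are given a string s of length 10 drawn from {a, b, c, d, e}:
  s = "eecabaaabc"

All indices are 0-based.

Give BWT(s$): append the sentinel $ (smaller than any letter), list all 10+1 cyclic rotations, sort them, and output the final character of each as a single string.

cbacaaabee$

rank  rotation     last
    0  $eecabaaabc  c
    1  aaabc$eecab  b
    2  aabc$eecaba  a
    3  abaaabc$eec  c
    4  abc$eecabaa  a
    5  baaabc$eeca  a
    6  bc$eecabaaa  a
    7  c$eecabaaab  b
    8  cabaaabc$ee  e
    9  ecabaaabc$e  e
   10  eecabaaabc$  $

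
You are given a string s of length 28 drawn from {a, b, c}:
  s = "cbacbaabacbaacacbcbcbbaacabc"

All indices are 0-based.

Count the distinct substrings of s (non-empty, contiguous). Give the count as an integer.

sorted suffixes:
  #0 SA[0]=5  'aabacbaacacbcbcbbaacabc'
  #1 SA[1]=22  'aacabc'
  #2 SA[2]=11  'aacacbcbcbbaacabc'
  #3 SA[3]=6  'abacbaacacbcbcbbaacabc'
  #4 SA[4]=25  'abc'
  #5 SA[5]=23  'acabc'
  #6 SA[6]=12  'acacbcbcbbaacabc'
  #7 SA[7]=2  'acbaabacbaacacbcbcbbaacabc'
  #8 SA[8]=8  'acbaacacbcbcbbaacabc'
  #9 SA[9]=14  'acbcbcbbaacabc'
  #10 SA[10]=4  'baabacbaacacbcbcbbaacabc'
  #11 SA[11]=21  'baacabc'
  #12 SA[12]=10  'baacacbcbcbbaacabc'
  #13 SA[13]=1  'bacbaabacbaacacbcbcbbaacabc'
  #14 SA[14]=7  'bacbaacacbcbcbbaacabc'
  #15 SA[15]=20  'bbaacabc'
  #16 SA[16]=26  'bc'
  #17 SA[17]=18  'bcbbaacabc'
  #18 SA[18]=16  'bcbcbbaacabc'
  #19 SA[19]=27  'c'
  #20 SA[20]=24  'cabc'
  #21 SA[21]=13  'cacbcbcbbaacabc'
  #22 SA[22]=3  'cbaabacbaacacbcbcbbaacabc'
  #23 SA[23]=9  'cbaacacbcbcbbaacabc'
  #24 SA[24]=0  'cbacbaabacbaacacbcbcbbaacabc'
  #25 SA[25]=19  'cbbaacabc'
  #26 SA[26]=17  'cbcbbaacabc'
  #27 SA[27]=15  'cbcbcbbaacabc'

SA = [5, 22, 11, 6, 25, 23, 12, 2, 8, 14, 4, 21, 10, 1, 7, 20, 26, 18, 16, 27, 24, 13, 3, 9, 0, 19, 17, 15]
i: (SA[i-1],SA[i]) lcp shared
  1: (5,22) 2 'aa'
  2: (22,11) 4 'aaca'
  3: (11,6) 1 'a'
  4: (6,25) 2 'ab'
  5: (25,23) 1 'a'
  6: (23,12) 3 'aca'
  7: (12,2) 2 'ac'
  8: (2,8) 5 'acbaa'
  9: (8,14) 3 'acb'
  10: (14,4) 0 ''
  11: (4,21) 3 'baa'
  12: (21,10) 5 'baaca'
  13: (10,1) 2 'ba'
  14: (1,7) 6 'bacbaa'
  15: (7,20) 1 'b'
  16: (20,26) 1 'b'
  17: (26,18) 2 'bc'
  18: (18,16) 3 'bcb'
  19: (16,27) 0 ''
  20: (27,24) 1 'c'
  21: (24,13) 2 'ca'
  22: (13,3) 1 'c'
  23: (3,9) 4 'cbaa'
  24: (9,0) 3 'cba'
  25: (0,19) 2 'cb'
  26: (19,17) 2 'cb'
  27: (17,15) 4 'cbcb'

n(n+1)/2 = 28·29/2 = 406
Σ LCP = 0 + 2 + 4 + 1 + 2 + 1 + 3 + 2 + 5 + 3 + 0 + 3 + 5 + 2 + 6 + 1 + 1 + 2 + 3 + 0 + 1 + 2 + 1 + 4 + 3 + 2 + 2 + 4 = 65
distinct = 406 − 65 = 341

341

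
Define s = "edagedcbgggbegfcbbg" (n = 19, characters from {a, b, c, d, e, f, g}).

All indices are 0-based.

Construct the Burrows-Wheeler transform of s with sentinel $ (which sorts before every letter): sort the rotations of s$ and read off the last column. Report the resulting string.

rank  rotation              last
    0  $edagedcbgggbegfcbbg  g
    1  agedcbgggbegfcbbg$ed  d
    2  bbg$edagedcbgggbegfc  c
    3  begfcbbg$edagedcbggg  g
    4  bg$edagedcbgggbegfcb  b
    5  bgggbegfcbbg$edagedc  c
    6  cbbg$edagedcbgggbegf  f
    7  cbgggbegfcbbg$edaged  d
    8  dagedcbgggbegfcbbg$e  e
    9  dcbgggbegfcbbg$edage  e
   10  edagedcbgggbegfcbbg$  $
   11  edcbgggbegfcbbg$edag  g
   12  egfcbbg$edagedcbgggb  b
   13  fcbbg$edagedcbgggbeg  g
   14  g$edagedcbgggbegfcbb  b
   15  gbegfcbbg$edagedcbgg  g
   16  gedcbgggbegfcbbg$eda  a
   17  gfcbbg$edagedcbgggbe  e
   18  ggbegfcbbg$edagedcbg  g
   19  gggbegfcbbg$edagedcb  b

gdcgbcfdee$gbgbgaegb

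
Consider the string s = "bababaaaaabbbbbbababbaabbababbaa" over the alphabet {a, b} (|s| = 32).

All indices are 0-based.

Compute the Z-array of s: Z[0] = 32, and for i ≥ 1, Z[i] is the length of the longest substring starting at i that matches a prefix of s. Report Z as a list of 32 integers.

[32, 0, 4, 0, 2, 0, 0, 0, 0, 0, 1, 1, 1, 1, 1, 5, 0, 3, 0, 1, 2, 0, 0, 1, 5, 0, 3, 0, 1, 2, 0, 0]

Z[0]=32
i=1: outside box; Z[1]=0
i=2: outside box; Z[2]=4 extend→box=[2,6)
i=3: min(r-i=3, Z[1]=0)=0; Z[3]=0
i=4: min(r-i=2, Z[2]=4)=2; Z[4]=2
i=5: min(r-i=1, Z[3]=0)=0; Z[5]=0
i=6: outside box; Z[6]=0
i=7: outside box; Z[7]=0
i=8: outside box; Z[8]=0
i=9: outside box; Z[9]=0
i=10: outside box; Z[10]=1 extend→box=[10,11)
i=11: outside box; Z[11]=1 extend→box=[11,12)
i=12: outside box; Z[12]=1 extend→box=[12,13)
i=13: outside box; Z[13]=1 extend→box=[13,14)
i=14: outside box; Z[14]=1 extend→box=[14,15)
i=15: outside box; Z[15]=5 extend→box=[15,20)
i=16: min(r-i=4, Z[1]=0)=0; Z[16]=0
i=17: min(r-i=3, Z[2]=4)=3; Z[17]=3
i=18: min(r-i=2, Z[3]=0)=0; Z[18]=0
i=19: min(r-i=1, Z[4]=2)=1; Z[19]=1
i=20: outside box; Z[20]=2 extend→box=[20,22)
i=21: min(r-i=1, Z[1]=0)=0; Z[21]=0
i=22: outside box; Z[22]=0
i=23: outside box; Z[23]=1 extend→box=[23,24)
i=24: outside box; Z[24]=5 extend→box=[24,29)
i=25: min(r-i=4, Z[1]=0)=0; Z[25]=0
i=26: min(r-i=3, Z[2]=4)=3; Z[26]=3
i=27: min(r-i=2, Z[3]=0)=0; Z[27]=0
i=28: min(r-i=1, Z[4]=2)=1; Z[28]=1
i=29: outside box; Z[29]=2 extend→box=[29,31)
i=30: min(r-i=1, Z[1]=0)=0; Z[30]=0
i=31: outside box; Z[31]=0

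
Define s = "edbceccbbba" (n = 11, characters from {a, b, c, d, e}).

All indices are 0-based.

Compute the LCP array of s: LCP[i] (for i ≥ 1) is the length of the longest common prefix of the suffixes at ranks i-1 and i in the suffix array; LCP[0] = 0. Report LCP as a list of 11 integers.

rank | idx | suffix
   0 |  10 | a
   1 |   9 | ba
   2 |   8 | bba
   3 |   7 | bbba
   4 |   2 | bceccbbba
   5 |   6 | cbbba
   6 |   5 | ccbbba
   7 |   3 | ceccbbba
   8 |   1 | dbceccbbba
   9 |   4 | eccbbba
  10 |   0 | edbceccbbba

SA = [10, 9, 8, 7, 2, 6, 5, 3, 1, 4, 0]
rank  pair      lcp
   1  s[10:],s[9:]  0  ''
   2  s[9:],s[8:]  1  'b'
   3  s[8:],s[7:]  2  'bb'
   4  s[7:],s[2:]  1  'b'
   5  s[2:],s[6:]  0  ''
   6  s[6:],s[5:]  1  'c'
   7  s[5:],s[3:]  1  'c'
   8  s[3:],s[1:]  0  ''
   9  s[1:],s[4:]  0  ''
  10  s[4:],s[0:]  1  'e'

[0, 0, 1, 2, 1, 0, 1, 1, 0, 0, 1]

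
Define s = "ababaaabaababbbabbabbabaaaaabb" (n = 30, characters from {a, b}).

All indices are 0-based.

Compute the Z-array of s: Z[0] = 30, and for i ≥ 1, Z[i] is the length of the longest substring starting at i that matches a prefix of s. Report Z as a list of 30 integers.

Z[0]=30
i=1: outside box; Z[1]=0
i=2: outside box; Z[2]=3 grow→box=[2,5)
i=3: min(r-i=2, Z[1]=0)=0; Z[3]=0
i=4: min(r-i=1, Z[2]=3)=1; Z[4]=1
i=5: outside box; Z[5]=1 grow→box=[5,6)
i=6: outside box; Z[6]=3 grow→box=[6,9)
i=7: min(r-i=2, Z[1]=0)=0; Z[7]=0
i=8: min(r-i=1, Z[2]=3)=1; Z[8]=1
i=9: outside box; Z[9]=4 grow→box=[9,13)
i=10: min(r-i=3, Z[1]=0)=0; Z[10]=0
i=11: min(r-i=2, Z[2]=3)=2; Z[11]=2
i=12: min(r-i=1, Z[3]=0)=0; Z[12]=0
i=13: outside box; Z[13]=0
i=14: outside box; Z[14]=0
i=15: outside box; Z[15]=2 grow→box=[15,17)
i=16: min(r-i=1, Z[1]=0)=0; Z[16]=0
i=17: outside box; Z[17]=0
i=18: outside box; Z[18]=2 grow→box=[18,20)
i=19: min(r-i=1, Z[1]=0)=0; Z[19]=0
i=20: outside box; Z[20]=0
i=21: outside box; Z[21]=3 grow→box=[21,24)
i=22: min(r-i=2, Z[1]=0)=0; Z[22]=0
i=23: min(r-i=1, Z[2]=3)=1; Z[23]=1
i=24: outside box; Z[24]=1 grow→box=[24,25)
i=25: outside box; Z[25]=1 grow→box=[25,26)
i=26: outside box; Z[26]=1 grow→box=[26,27)
i=27: outside box; Z[27]=2 grow→box=[27,29)
i=28: min(r-i=1, Z[1]=0)=0; Z[28]=0
i=29: outside box; Z[29]=0

[30, 0, 3, 0, 1, 1, 3, 0, 1, 4, 0, 2, 0, 0, 0, 2, 0, 0, 2, 0, 0, 3, 0, 1, 1, 1, 1, 2, 0, 0]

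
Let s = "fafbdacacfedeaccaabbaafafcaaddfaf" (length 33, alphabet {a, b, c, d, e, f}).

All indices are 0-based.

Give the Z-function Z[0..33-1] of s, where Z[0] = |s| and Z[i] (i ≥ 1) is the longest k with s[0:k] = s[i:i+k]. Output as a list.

[33, 0, 1, 0, 0, 0, 0, 0, 0, 1, 0, 0, 0, 0, 0, 0, 0, 0, 0, 0, 0, 0, 3, 0, 1, 0, 0, 0, 0, 0, 3, 0, 1]

Z[0]=33
i=1: outside box; Z[1]=0
i=2: outside box; Z[2]=1 extend→box=[2,3)
i=3: outside box; Z[3]=0
i=4: outside box; Z[4]=0
i=5: outside box; Z[5]=0
i=6: outside box; Z[6]=0
i=7: outside box; Z[7]=0
i=8: outside box; Z[8]=0
i=9: outside box; Z[9]=1 extend→box=[9,10)
i=10: outside box; Z[10]=0
i=11: outside box; Z[11]=0
i=12: outside box; Z[12]=0
i=13: outside box; Z[13]=0
i=14: outside box; Z[14]=0
i=15: outside box; Z[15]=0
i=16: outside box; Z[16]=0
i=17: outside box; Z[17]=0
i=18: outside box; Z[18]=0
i=19: outside box; Z[19]=0
i=20: outside box; Z[20]=0
i=21: outside box; Z[21]=0
i=22: outside box; Z[22]=3 extend→box=[22,25)
i=23: min(r-i=2, Z[1]=0)=0; Z[23]=0
i=24: min(r-i=1, Z[2]=1)=1; Z[24]=1
i=25: outside box; Z[25]=0
i=26: outside box; Z[26]=0
i=27: outside box; Z[27]=0
i=28: outside box; Z[28]=0
i=29: outside box; Z[29]=0
i=30: outside box; Z[30]=3 extend→box=[30,33)
i=31: min(r-i=2, Z[1]=0)=0; Z[31]=0
i=32: min(r-i=1, Z[2]=1)=1; Z[32]=1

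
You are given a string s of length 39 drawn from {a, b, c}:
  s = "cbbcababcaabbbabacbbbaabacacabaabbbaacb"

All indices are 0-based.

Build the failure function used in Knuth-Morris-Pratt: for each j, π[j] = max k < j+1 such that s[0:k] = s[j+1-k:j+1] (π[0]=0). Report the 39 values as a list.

[0, 0, 0, 1, 0, 0, 0, 0, 1, 0, 0, 0, 0, 0, 0, 0, 0, 1, 2, 3, 0, 0, 0, 0, 0, 1, 0, 1, 0, 0, 0, 0, 0, 0, 0, 0, 0, 1, 2]

π[0] = 0
j=1 s[j]='b': π[1]=0 (border '')
j=2 s[j]='b': π[2]=0 (border '')
j=3 s[j]='c': π[3]=1 (border 'c')
j=4 s[j]='a': k: 1→0; π[4]=0 (border '')
j=5 s[j]='b': π[5]=0 (border '')
j=6 s[j]='a': π[6]=0 (border '')
j=7 s[j]='b': π[7]=0 (border '')
j=8 s[j]='c': π[8]=1 (border 'c')
j=9 s[j]='a': k: 1→0; π[9]=0 (border '')
j=10 s[j]='a': π[10]=0 (border '')
j=11 s[j]='b': π[11]=0 (border '')
j=12 s[j]='b': π[12]=0 (border '')
j=13 s[j]='b': π[13]=0 (border '')
j=14 s[j]='a': π[14]=0 (border '')
j=15 s[j]='b': π[15]=0 (border '')
j=16 s[j]='a': π[16]=0 (border '')
j=17 s[j]='c': π[17]=1 (border 'c')
j=18 s[j]='b': π[18]=2 (border 'cb')
j=19 s[j]='b': π[19]=3 (border 'cbb')
j=20 s[j]='b': k: 3→0; π[20]=0 (border '')
j=21 s[j]='a': π[21]=0 (border '')
j=22 s[j]='a': π[22]=0 (border '')
j=23 s[j]='b': π[23]=0 (border '')
j=24 s[j]='a': π[24]=0 (border '')
j=25 s[j]='c': π[25]=1 (border 'c')
j=26 s[j]='a': k: 1→0; π[26]=0 (border '')
j=27 s[j]='c': π[27]=1 (border 'c')
j=28 s[j]='a': k: 1→0; π[28]=0 (border '')
j=29 s[j]='b': π[29]=0 (border '')
j=30 s[j]='a': π[30]=0 (border '')
j=31 s[j]='a': π[31]=0 (border '')
j=32 s[j]='b': π[32]=0 (border '')
j=33 s[j]='b': π[33]=0 (border '')
j=34 s[j]='b': π[34]=0 (border '')
j=35 s[j]='a': π[35]=0 (border '')
j=36 s[j]='a': π[36]=0 (border '')
j=37 s[j]='c': π[37]=1 (border 'c')
j=38 s[j]='b': π[38]=2 (border 'cb')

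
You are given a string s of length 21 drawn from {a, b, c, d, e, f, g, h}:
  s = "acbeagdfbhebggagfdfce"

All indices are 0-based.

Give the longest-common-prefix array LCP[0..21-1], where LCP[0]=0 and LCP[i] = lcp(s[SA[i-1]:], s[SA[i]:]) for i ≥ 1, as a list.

[0, 1, 2, 0, 1, 1, 0, 1, 0, 2, 0, 1, 1, 0, 1, 1, 0, 1, 1, 1, 0]

rank | idx | suffix
   0 |   0 | acbeagdfbhebggagfdfce
   1 |   4 | agdfbhebggagfdfce
   2 |  14 | agfdfce
   3 |   2 | beagdfbhebggagfdfce
   4 |  11 | bggagfdfce
   5 |   8 | bhebggagfdfce
   6 |   1 | cbeagdfbhebggagfdfce
   7 |  19 | ce
   8 |   6 | dfbhebggagfdfce
   9 |  17 | dfce
  10 |  20 | e
  11 |   3 | eagdfbhebggagfdfce
  12 |  10 | ebggagfdfce
  13 |   7 | fbhebggagfdfce
  14 |  18 | fce
  15 |  16 | fdfce
  16 |  13 | gagfdfce
  17 |   5 | gdfbhebggagfdfce
  18 |  15 | gfdfce
  19 |  12 | ggagfdfce
  20 |   9 | hebggagfdfce

SA = [0, 4, 14, 2, 11, 8, 1, 19, 6, 17, 20, 3, 10, 7, 18, 16, 13, 5, 15, 12, 9]
rank  pair      lcp
   1  s[0:],s[4:]  1  'a'
   2  s[4:],s[14:]  2  'ag'
   3  s[14:],s[2:]  0  ''
   4  s[2:],s[11:]  1  'b'
   5  s[11:],s[8:]  1  'b'
   6  s[8:],s[1:]  0  ''
   7  s[1:],s[19:]  1  'c'
   8  s[19:],s[6:]  0  ''
   9  s[6:],s[17:]  2  'df'
  10  s[17:],s[20:]  0  ''
  11  s[20:],s[3:]  1  'e'
  12  s[3:],s[10:]  1  'e'
  13  s[10:],s[7:]  0  ''
  14  s[7:],s[18:]  1  'f'
  15  s[18:],s[16:]  1  'f'
  16  s[16:],s[13:]  0  ''
  17  s[13:],s[5:]  1  'g'
  18  s[5:],s[15:]  1  'g'
  19  s[15:],s[12:]  1  'g'
  20  s[12:],s[9:]  0  ''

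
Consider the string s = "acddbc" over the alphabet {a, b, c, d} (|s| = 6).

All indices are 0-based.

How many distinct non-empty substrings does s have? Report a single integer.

rank | idx | suffix
   0 |   0 | acddbc
   1 |   4 | bc
   2 |   5 | c
   3 |   1 | cddbc
   4 |   3 | dbc
   5 |   2 | ddbc

SA = [0, 4, 5, 1, 3, 2]
[i] adj suffixes → lcp
  [1] 0/4 → 0 ('')
  [2] 4/5 → 0 ('')
  [3] 5/1 → 1 ('c')
  [4] 1/3 → 0 ('')
  [5] 3/2 → 1 ('d')

n(n+1)/2 = 6·7/2 = 21
Σ LCP = 0 + 0 + 0 + 1 + 0 + 1 = 2
distinct = 21 − 2 = 19

19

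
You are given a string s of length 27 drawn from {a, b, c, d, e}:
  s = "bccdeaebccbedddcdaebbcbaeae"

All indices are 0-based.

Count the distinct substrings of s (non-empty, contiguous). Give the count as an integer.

342

sorted suffixes:
  #0 SA[0]=25  'ae'
  #1 SA[1]=23  'aeae'
  #2 SA[2]=17  'aebbcbaeae'
  #3 SA[3]=5  'aebccbedddcdaebbcbaeae'
  #4 SA[4]=22  'baeae'
  #5 SA[5]=19  'bbcbaeae'
  #6 SA[6]=20  'bcbaeae'
  #7 SA[7]=7  'bccbedddcdaebbcbaeae'
  #8 SA[8]=0  'bccdeaebccbedddcdaebbcbaeae'
  #9 SA[9]=10  'bedddcdaebbcbaeae'
  #10 SA[10]=21  'cbaeae'
  #11 SA[11]=9  'cbedddcdaebbcbaeae'
  #12 SA[12]=8  'ccbedddcdaebbcbaeae'
  #13 SA[13]=1  'ccdeaebccbedddcdaebbcbaeae'
  #14 SA[14]=15  'cdaebbcbaeae'
  #15 SA[15]=2  'cdeaebccbedddcdaebbcbaeae'
  #16 SA[16]=16  'daebbcbaeae'
  #17 SA[17]=14  'dcdaebbcbaeae'
  #18 SA[18]=13  'ddcdaebbcbaeae'
  #19 SA[19]=12  'dddcdaebbcbaeae'
  #20 SA[20]=3  'deaebccbedddcdaebbcbaeae'
  #21 SA[21]=26  'e'
  #22 SA[22]=24  'eae'
  #23 SA[23]=4  'eaebccbedddcdaebbcbaeae'
  #24 SA[24]=18  'ebbcbaeae'
  #25 SA[25]=6  'ebccbedddcdaebbcbaeae'
  #26 SA[26]=11  'edddcdaebbcbaeae'

SA = [25, 23, 17, 5, 22, 19, 20, 7, 0, 10, 21, 9, 8, 1, 15, 2, 16, 14, 13, 12, 3, 26, 24, 4, 18, 6, 11]
[i] adj suffixes → lcp
  [1] 25/23 → 2 ('ae')
  [2] 23/17 → 2 ('ae')
  [3] 17/5 → 3 ('aeb')
  [4] 5/22 → 0 ('')
  [5] 22/19 → 1 ('b')
  [6] 19/20 → 1 ('b')
  [7] 20/7 → 2 ('bc')
  [8] 7/0 → 3 ('bcc')
  [9] 0/10 → 1 ('b')
  [10] 10/21 → 0 ('')
  [11] 21/9 → 2 ('cb')
  [12] 9/8 → 1 ('c')
  [13] 8/1 → 2 ('cc')
  [14] 1/15 → 1 ('c')
  [15] 15/2 → 2 ('cd')
  [16] 2/16 → 0 ('')
  [17] 16/14 → 1 ('d')
  [18] 14/13 → 1 ('d')
  [19] 13/12 → 2 ('dd')
  [20] 12/3 → 1 ('d')
  [21] 3/26 → 0 ('')
  [22] 26/24 → 1 ('e')
  [23] 24/4 → 3 ('eae')
  [24] 4/18 → 1 ('e')
  [25] 18/6 → 2 ('eb')
  [26] 6/11 → 1 ('e')

n(n+1)/2 = 27·28/2 = 378
Σ LCP = 0 + 2 + 2 + 3 + 0 + 1 + 1 + 2 + 3 + 1 + 0 + 2 + 1 + 2 + 1 + 2 + 0 + 1 + 1 + 2 + 1 + 0 + 1 + 3 + 1 + 2 + 1 = 36
distinct = 378 − 36 = 342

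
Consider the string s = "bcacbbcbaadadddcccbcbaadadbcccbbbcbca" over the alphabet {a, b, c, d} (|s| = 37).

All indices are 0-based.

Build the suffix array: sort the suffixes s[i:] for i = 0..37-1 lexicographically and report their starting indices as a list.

[36, 21, 8, 2, 22, 9, 24, 11, 20, 7, 30, 4, 31, 34, 0, 18, 5, 32, 26, 35, 1, 19, 6, 29, 3, 33, 17, 28, 16, 27, 15, 23, 10, 25, 14, 13, 12]

rank | idx | suffix
   0 |  36 | a
   1 |  21 | aadadbcccbbbcbca
   2 |   8 | aadadddcccbcbaadadbcccbbbcbca
   3 |   2 | acbbcbaadadddcccbcbaadadbcccbbbcbca
   4 |  22 | adadbcccbbbcbca
   5 |   9 | adadddcccbcbaadadbcccbbbcbca
   6 |  24 | adbcccbbbcbca
   7 |  11 | adddcccbcbaadadbcccbbbcbca
   8 |  20 | baadadbcccbbbcbca
   9 |   7 | baadadddcccbcbaadadbcccbbbcbca
  10 |  30 | bbbcbca
  11 |   4 | bbcbaadadddcccbcbaadadbcccbbbcbca
  12 |  31 | bbcbca
  13 |  34 | bca
  14 |   0 | bcacbbcbaadadddcccbcbaadadbcccbbbcbca
  15 |  18 | bcbaadadbcccbbbcbca
  16 |   5 | bcbaadadddcccbcbaadadbcccbbbcbca
  17 |  32 | bcbca
  18 |  26 | bcccbbbcbca
  19 |  35 | ca
  20 |   1 | cacbbcbaadadddcccbcbaadadbcccbbbcbca
  21 |  19 | cbaadadbcccbbbcbca
  22 |   6 | cbaadadddcccbcbaadadbcccbbbcbca
  23 |  29 | cbbbcbca
  24 |   3 | cbbcbaadadddcccbcbaadadbcccbbbcbca
  25 |  33 | cbca
  26 |  17 | cbcbaadadbcccbbbcbca
  27 |  28 | ccbbbcbca
  28 |  16 | ccbcbaadadbcccbbbcbca
  29 |  27 | cccbbbcbca
  30 |  15 | cccbcbaadadbcccbbbcbca
  31 |  23 | dadbcccbbbcbca
  32 |  10 | dadddcccbcbaadadbcccbbbcbca
  33 |  25 | dbcccbbbcbca
  34 |  14 | dcccbcbaadadbcccbbbcbca
  35 |  13 | ddcccbcbaadadbcccbbbcbca
  36 |  12 | dddcccbcbaadadbcccbbbcbca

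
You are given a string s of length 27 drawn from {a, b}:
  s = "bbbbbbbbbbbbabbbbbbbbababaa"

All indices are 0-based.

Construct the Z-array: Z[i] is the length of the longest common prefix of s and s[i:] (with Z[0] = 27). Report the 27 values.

[27, 11, 10, 9, 8, 7, 6, 5, 4, 3, 2, 1, 0, 8, 7, 6, 5, 4, 3, 2, 1, 0, 1, 0, 1, 0, 0]

Z[0]=27
i=1: outside box; Z[1]=11 grow→box=[1,12)
i=2: min(r-i=10, Z[1]=11)=10; Z[2]=10
i=3: min(r-i=9, Z[2]=10)=9; Z[3]=9
i=4: min(r-i=8, Z[3]=9)=8; Z[4]=8
i=5: min(r-i=7, Z[4]=8)=7; Z[5]=7
i=6: min(r-i=6, Z[5]=7)=6; Z[6]=6
i=7: min(r-i=5, Z[6]=6)=5; Z[7]=5
i=8: min(r-i=4, Z[7]=5)=4; Z[8]=4
i=9: min(r-i=3, Z[8]=4)=3; Z[9]=3
i=10: min(r-i=2, Z[9]=3)=2; Z[10]=2
i=11: min(r-i=1, Z[10]=2)=1; Z[11]=1
i=12: outside box; Z[12]=0
i=13: outside box; Z[13]=8 grow→box=[13,21)
i=14: min(r-i=7, Z[1]=11)=7; Z[14]=7
i=15: min(r-i=6, Z[2]=10)=6; Z[15]=6
i=16: min(r-i=5, Z[3]=9)=5; Z[16]=5
i=17: min(r-i=4, Z[4]=8)=4; Z[17]=4
i=18: min(r-i=3, Z[5]=7)=3; Z[18]=3
i=19: min(r-i=2, Z[6]=6)=2; Z[19]=2
i=20: min(r-i=1, Z[7]=5)=1; Z[20]=1
i=21: outside box; Z[21]=0
i=22: outside box; Z[22]=1 grow→box=[22,23)
i=23: outside box; Z[23]=0
i=24: outside box; Z[24]=1 grow→box=[24,25)
i=25: outside box; Z[25]=0
i=26: outside box; Z[26]=0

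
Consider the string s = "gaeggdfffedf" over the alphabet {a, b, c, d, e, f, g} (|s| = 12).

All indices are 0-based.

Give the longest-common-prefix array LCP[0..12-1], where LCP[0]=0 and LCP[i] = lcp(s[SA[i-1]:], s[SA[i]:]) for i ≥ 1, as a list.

[0, 0, 2, 0, 1, 0, 1, 1, 2, 0, 1, 1]

sorted suffixes:
  #0 SA[0]=1  'aeggdfffedf'
  #1 SA[1]=10  'df'
  #2 SA[2]=5  'dfffedf'
  #3 SA[3]=9  'edf'
  #4 SA[4]=2  'eggdfffedf'
  #5 SA[5]=11  'f'
  #6 SA[6]=8  'fedf'
  #7 SA[7]=7  'ffedf'
  #8 SA[8]=6  'fffedf'
  #9 SA[9]=0  'gaeggdfffedf'
  #10 SA[10]=4  'gdfffedf'
  #11 SA[11]=3  'ggdfffedf'

SA = [1, 10, 5, 9, 2, 11, 8, 7, 6, 0, 4, 3]
[i] adj suffixes → lcp
  [1] 1/10 → 0 ('')
  [2] 10/5 → 2 ('df')
  [3] 5/9 → 0 ('')
  [4] 9/2 → 1 ('e')
  [5] 2/11 → 0 ('')
  [6] 11/8 → 1 ('f')
  [7] 8/7 → 1 ('f')
  [8] 7/6 → 2 ('ff')
  [9] 6/0 → 0 ('')
  [10] 0/4 → 1 ('g')
  [11] 4/3 → 1 ('g')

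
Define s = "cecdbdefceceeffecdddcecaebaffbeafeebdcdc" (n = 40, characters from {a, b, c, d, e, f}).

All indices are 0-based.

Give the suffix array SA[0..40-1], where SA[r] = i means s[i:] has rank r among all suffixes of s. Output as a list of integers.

[23, 31, 26, 25, 35, 4, 29, 39, 22, 2, 37, 16, 20, 0, 8, 10, 3, 38, 36, 19, 18, 17, 5, 30, 24, 34, 21, 1, 15, 9, 33, 11, 6, 12, 28, 7, 14, 32, 27, 13]

rank | idx | suffix
   0 |  23 | aebaffbeafeebdcdc
   1 |  31 | afeebdcdc
   2 |  26 | affbeafeebdcdc
   3 |  25 | baffbeafeebdcdc
   4 |  35 | bdcdc
   5 |   4 | bdefceceeffecdddcecaebaffbeafeebdcdc
   6 |  29 | beafeebdcdc
   7 |  39 | c
   8 |  22 | caebaffbeafeebdcdc
   9 |   2 | cdbdefceceeffecdddcecaebaffbeafeebdcdc
  10 |  37 | cdc
  11 |  16 | cdddcecaebaffbeafeebdcdc
  12 |  20 | cecaebaffbeafeebdcdc
  13 |   0 | cecdbdefceceeffecdddcecaebaffbeafeebdcdc
  14 |   8 | ceceeffecdddcecaebaffbeafeebdcdc
  15 |  10 | ceeffecdddcecaebaffbeafeebdcdc
  16 |   3 | dbdefceceeffecdddcecaebaffbeafeebdcdc
  17 |  38 | dc
  18 |  36 | dcdc
  19 |  19 | dcecaebaffbeafeebdcdc
  20 |  18 | ddcecaebaffbeafeebdcdc
  21 |  17 | dddcecaebaffbeafeebdcdc
  22 |   5 | defceceeffecdddcecaebaffbeafeebdcdc
  23 |  30 | eafeebdcdc
  24 |  24 | ebaffbeafeebdcdc
  25 |  34 | ebdcdc
  26 |  21 | ecaebaffbeafeebdcdc
  27 |   1 | ecdbdefceceeffecdddcecaebaffbeafeebdcdc
  28 |  15 | ecdddcecaebaffbeafeebdcdc
  29 |   9 | eceeffecdddcecaebaffbeafeebdcdc
  30 |  33 | eebdcdc
  31 |  11 | eeffecdddcecaebaffbeafeebdcdc
  32 |   6 | efceceeffecdddcecaebaffbeafeebdcdc
  33 |  12 | effecdddcecaebaffbeafeebdcdc
  34 |  28 | fbeafeebdcdc
  35 |   7 | fceceeffecdddcecaebaffbeafeebdcdc
  36 |  14 | fecdddcecaebaffbeafeebdcdc
  37 |  32 | feebdcdc
  38 |  27 | ffbeafeebdcdc
  39 |  13 | ffecdddcecaebaffbeafeebdcdc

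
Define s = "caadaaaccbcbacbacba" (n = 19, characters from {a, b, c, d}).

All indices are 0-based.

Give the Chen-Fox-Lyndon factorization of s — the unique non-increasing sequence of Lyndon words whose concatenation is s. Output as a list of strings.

emit factor 1: 'c' (i=0, period=1)
emit factor 2: 'aad' (i=1, period=3)
emit factor 3: 'aaaccbcbacbacb' (i=4, period=14)
emit factor 4: 'a' (i=18, period=1)

["c", "aad", "aaaccbcbacbacb", "a"]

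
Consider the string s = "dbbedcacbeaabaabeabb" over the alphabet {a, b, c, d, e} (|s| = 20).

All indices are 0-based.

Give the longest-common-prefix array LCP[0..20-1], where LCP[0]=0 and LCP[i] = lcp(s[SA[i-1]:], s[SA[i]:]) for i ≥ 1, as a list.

[0, 3, 1, 2, 2, 1, 0, 1, 1, 2, 1, 3, 2, 0, 1, 0, 1, 0, 2, 1]

sorted suffixes:
  #0 SA[0]=10  'aabaabeabb'
  #1 SA[1]=13  'aabeabb'
  #2 SA[2]=11  'abaabeabb'
  #3 SA[3]=17  'abb'
  #4 SA[4]=14  'abeabb'
  #5 SA[5]=6  'acbeaabaabeabb'
  #6 SA[6]=19  'b'
  #7 SA[7]=12  'baabeabb'
  #8 SA[8]=18  'bb'
  #9 SA[9]=1  'bbedcacbeaabaabeabb'
  #10 SA[10]=8  'beaabaabeabb'
  #11 SA[11]=15  'beabb'
  #12 SA[12]=2  'bedcacbeaabaabeabb'
  #13 SA[13]=5  'cacbeaabaabeabb'
  #14 SA[14]=7  'cbeaabaabeabb'
  #15 SA[15]=0  'dbbedcacbeaabaabeabb'
  #16 SA[16]=4  'dcacbeaabaabeabb'
  #17 SA[17]=9  'eaabaabeabb'
  #18 SA[18]=16  'eabb'
  #19 SA[19]=3  'edcacbeaabaabeabb'

SA = [10, 13, 11, 17, 14, 6, 19, 12, 18, 1, 8, 15, 2, 5, 7, 0, 4, 9, 16, 3]
[i] adj suffixes → lcp
  [1] 10/13 → 3 ('aab')
  [2] 13/11 → 1 ('a')
  [3] 11/17 → 2 ('ab')
  [4] 17/14 → 2 ('ab')
  [5] 14/6 → 1 ('a')
  [6] 6/19 → 0 ('')
  [7] 19/12 → 1 ('b')
  [8] 12/18 → 1 ('b')
  [9] 18/1 → 2 ('bb')
  [10] 1/8 → 1 ('b')
  [11] 8/15 → 3 ('bea')
  [12] 15/2 → 2 ('be')
  [13] 2/5 → 0 ('')
  [14] 5/7 → 1 ('c')
  [15] 7/0 → 0 ('')
  [16] 0/4 → 1 ('d')
  [17] 4/9 → 0 ('')
  [18] 9/16 → 2 ('ea')
  [19] 16/3 → 1 ('e')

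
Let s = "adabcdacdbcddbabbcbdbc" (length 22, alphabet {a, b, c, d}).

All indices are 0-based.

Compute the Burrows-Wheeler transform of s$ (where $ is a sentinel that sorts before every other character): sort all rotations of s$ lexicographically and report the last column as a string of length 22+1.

rank  rotation                 last
    0  $adabcdacdbcddbabbcbdbc  c
    1  abbcbdbc$adabcdacdbcddb  b
    2  abcdacdbcddbabbcbdbc$ad  d
    3  acdbcddbabbcbdbc$adabcd  d
    4  adabcdacdbcddbabbcbdbc$  $
    5  babbcbdbc$adabcdacdbcdd  d
    6  bbcbdbc$adabcdacdbcddba  a
    7  bc$adabcdacdbcddbabbcbd  d
    8  bcbdbc$adabcdacdbcddbab  b
    9  bcdacdbcddbabbcbdbc$ada  a
   10  bcddbabbcbdbc$adabcdacd  d
   11  bdbc$adabcdacdbcddbabbc  c
   12  c$adabcdacdbcddbabbcbdb  b
   13  cbdbc$adabcdacdbcddbabb  b
   14  cdacdbcddbabbcbdbc$adab  b
   15  cdbcddbabbcbdbc$adabcda  a
   16  cddbabbcbdbc$adabcdacdb  b
   17  dabcdacdbcddbabbcbdbc$a  a
   18  dacdbcddbabbcbdbc$adabc  c
   19  dbabbcbdbc$adabcdacdbcd  d
   20  dbc$adabcdacdbcddbabbcb  b
   21  dbcddbabbcbdbc$adabcdac  c
   22  ddbabbcbdbc$adabcdacdbc  c

cbdd$dadbadcbbbabacdbcc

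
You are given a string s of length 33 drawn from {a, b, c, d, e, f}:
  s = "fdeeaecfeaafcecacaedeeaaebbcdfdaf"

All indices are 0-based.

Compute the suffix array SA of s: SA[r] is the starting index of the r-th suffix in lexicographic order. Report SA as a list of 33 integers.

[22, 9, 15, 23, 4, 17, 31, 10, 25, 26, 14, 16, 27, 12, 6, 30, 19, 1, 28, 21, 8, 3, 24, 13, 5, 18, 20, 2, 32, 11, 29, 0, 7]

rank | idx | suffix
   0 |  22 | aaebbcdfdaf
   1 |   9 | aafcecacaedeeaaebbcdfdaf
   2 |  15 | acaedeeaaebbcdfdaf
   3 |  23 | aebbcdfdaf
   4 |   4 | aecfeaafcecacaedeeaaebbcdfdaf
   5 |  17 | aedeeaaebbcdfdaf
   6 |  31 | af
   7 |  10 | afcecacaedeeaaebbcdfdaf
   8 |  25 | bbcdfdaf
   9 |  26 | bcdfdaf
  10 |  14 | cacaedeeaaebbcdfdaf
  11 |  16 | caedeeaaebbcdfdaf
  12 |  27 | cdfdaf
  13 |  12 | cecacaedeeaaebbcdfdaf
  14 |   6 | cfeaafcecacaedeeaaebbcdfdaf
  15 |  30 | daf
  16 |  19 | deeaaebbcdfdaf
  17 |   1 | deeaecfeaafcecacaedeeaaebbcdfdaf
  18 |  28 | dfdaf
  19 |  21 | eaaebbcdfdaf
  20 |   8 | eaafcecacaedeeaaebbcdfdaf
  21 |   3 | eaecfeaafcecacaedeeaaebbcdfdaf
  22 |  24 | ebbcdfdaf
  23 |  13 | ecacaedeeaaebbcdfdaf
  24 |   5 | ecfeaafcecacaedeeaaebbcdfdaf
  25 |  18 | edeeaaebbcdfdaf
  26 |  20 | eeaaebbcdfdaf
  27 |   2 | eeaecfeaafcecacaedeeaaebbcdfdaf
  28 |  32 | f
  29 |  11 | fcecacaedeeaaebbcdfdaf
  30 |  29 | fdaf
  31 |   0 | fdeeaecfeaafcecacaedeeaaebbcdfdaf
  32 |   7 | feaafcecacaedeeaaebbcdfdaf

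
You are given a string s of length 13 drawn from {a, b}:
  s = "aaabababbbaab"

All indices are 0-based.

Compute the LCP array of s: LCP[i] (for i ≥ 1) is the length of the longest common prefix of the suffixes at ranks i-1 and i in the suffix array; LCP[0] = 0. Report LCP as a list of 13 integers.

[0, 2, 3, 1, 2, 4, 2, 0, 1, 2, 3, 1, 2]

sorted suffixes:
  #0 SA[0]=0  'aaabababbbaab'
  #1 SA[1]=10  'aab'
  #2 SA[2]=1  'aabababbbaab'
  #3 SA[3]=11  'ab'
  #4 SA[4]=2  'abababbbaab'
  #5 SA[5]=4  'ababbbaab'
  #6 SA[6]=6  'abbbaab'
  #7 SA[7]=12  'b'
  #8 SA[8]=9  'baab'
  #9 SA[9]=3  'bababbbaab'
  #10 SA[10]=5  'babbbaab'
  #11 SA[11]=8  'bbaab'
  #12 SA[12]=7  'bbbaab'

SA = [0, 10, 1, 11, 2, 4, 6, 12, 9, 3, 5, 8, 7]
i: (SA[i-1],SA[i]) lcp shared
  1: (0,10) 2 'aa'
  2: (10,1) 3 'aab'
  3: (1,11) 1 'a'
  4: (11,2) 2 'ab'
  5: (2,4) 4 'abab'
  6: (4,6) 2 'ab'
  7: (6,12) 0 ''
  8: (12,9) 1 'b'
  9: (9,3) 2 'ba'
  10: (3,5) 3 'bab'
  11: (5,8) 1 'b'
  12: (8,7) 2 'bb'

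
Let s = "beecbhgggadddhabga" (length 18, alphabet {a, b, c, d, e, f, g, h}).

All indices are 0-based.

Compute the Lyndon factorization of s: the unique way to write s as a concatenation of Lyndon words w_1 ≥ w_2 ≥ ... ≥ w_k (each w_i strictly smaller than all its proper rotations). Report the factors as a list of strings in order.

emit factor 1: 'beecbhggg' (i=0, period=9)
emit factor 2: 'adddh' (i=9, period=5)
emit factor 3: 'abg' (i=14, period=3)
emit factor 4: 'a' (i=17, period=1)

["beecbhggg", "adddh", "abg", "a"]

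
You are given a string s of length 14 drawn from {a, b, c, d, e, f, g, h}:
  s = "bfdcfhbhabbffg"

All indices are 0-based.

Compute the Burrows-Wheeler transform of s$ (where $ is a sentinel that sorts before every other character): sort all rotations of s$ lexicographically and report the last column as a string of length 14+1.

gha$bhdfbbfcfbf

rank  rotation         last
    0  $bfdcfhbhabbffg  g
    1  abbffg$bfdcfhbh  h
    2  bbffg$bfdcfhbha  a
    3  bfdcfhbhabbffg$  $
    4  bffg$bfdcfhbhab  b
    5  bhabbffg$bfdcfh  h
    6  cfhbhabbffg$bfd  d
    7  dcfhbhabbffg$bf  f
    8  fdcfhbhabbffg$b  b
    9  ffg$bfdcfhbhabb  b
   10  fg$bfdcfhbhabbf  f
   11  fhbhabbffg$bfdc  c
   12  g$bfdcfhbhabbff  f
   13  habbffg$bfdcfhb  b
   14  hbhabbffg$bfdcf  f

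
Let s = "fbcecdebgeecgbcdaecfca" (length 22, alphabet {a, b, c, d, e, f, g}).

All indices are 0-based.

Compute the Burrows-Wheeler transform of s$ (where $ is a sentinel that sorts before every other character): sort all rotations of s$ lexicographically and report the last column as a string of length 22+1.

acdgfefbebeeccdcaeg$ccb

rank  rotation                 last
    0  $fbcecdebgeecgbcdaecfca  a
    1  a$fbcecdebgeecgbcdaecfc  c
    2  aecfca$fbcecdebgeecgbcd  d
    3  bcdaecfca$fbcecdebgeecg  g
    4  bcecdebgeecgbcdaecfca$f  f
    5  bgeecgbcdaecfca$fbcecde  e
    6  ca$fbcecdebgeecgbcdaecf  f
    7  cdaecfca$fbcecdebgeecgb  b
    8  cdebgeecgbcdaecfca$fbce  e
    9  cecdebgeecgbcdaecfca$fb  b
   10  cfca$fbcecdebgeecgbcdae  e
   11  cgbcdaecfca$fbcecdebgee  e
   12  daecfca$fbcecdebgeecgbc  c
   13  debgeecgbcdaecfca$fbcec  c
   14  ebgeecgbcdaecfca$fbcecd  d
   15  ecdebgeecgbcdaecfca$fbc  c
   16  ecfca$fbcecdebgeecgbcda  a
   17  ecgbcdaecfca$fbcecdebge  e
   18  eecgbcdaecfca$fbcecdebg  g
   19  fbcecdebgeecgbcdaecfca$  $
   20  fca$fbcecdebgeecgbcdaec  c
   21  gbcdaecfca$fbcecdebgeec  c
   22  geecgbcdaecfca$fbcecdeb  b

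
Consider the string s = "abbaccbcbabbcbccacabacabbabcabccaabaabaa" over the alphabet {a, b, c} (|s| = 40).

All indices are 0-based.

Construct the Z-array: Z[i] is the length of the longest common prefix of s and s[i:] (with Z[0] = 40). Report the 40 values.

Z[0]=40
i=1: fresh scan; Z[1]=0
i=2: fresh scan; Z[2]=0
i=3: fresh scan; Z[3]=1 grow→box=[3,4)
i=4: fresh scan; Z[4]=0
i=5: fresh scan; Z[5]=0
i=6: fresh scan; Z[6]=0
i=7: fresh scan; Z[7]=0
i=8: fresh scan; Z[8]=0
i=9: fresh scan; Z[9]=3 grow→box=[9,12)
i=10: min(r-i=2, Z[1]=0)=0; Z[10]=0
i=11: min(r-i=1, Z[2]=0)=0; Z[11]=0
i=12: fresh scan; Z[12]=0
i=13: fresh scan; Z[13]=0
i=14: fresh scan; Z[14]=0
i=15: fresh scan; Z[15]=0
i=16: fresh scan; Z[16]=1 grow→box=[16,17)
i=17: fresh scan; Z[17]=0
i=18: fresh scan; Z[18]=2 grow→box=[18,20)
i=19: min(r-i=1, Z[1]=0)=0; Z[19]=0
i=20: fresh scan; Z[20]=1 grow→box=[20,21)
i=21: fresh scan; Z[21]=0
i=22: fresh scan; Z[22]=4 grow→box=[22,26)
i=23: min(r-i=3, Z[1]=0)=0; Z[23]=0
i=24: min(r-i=2, Z[2]=0)=0; Z[24]=0
i=25: min(r-i=1, Z[3]=1)=1; Z[25]=2 grow→box=[25,27)
i=26: min(r-i=1, Z[1]=0)=0; Z[26]=0
i=27: fresh scan; Z[27]=0
i=28: fresh scan; Z[28]=2 grow→box=[28,30)
i=29: min(r-i=1, Z[1]=0)=0; Z[29]=0
i=30: fresh scan; Z[30]=0
i=31: fresh scan; Z[31]=0
i=32: fresh scan; Z[32]=1 grow→box=[32,33)
i=33: fresh scan; Z[33]=2 grow→box=[33,35)
i=34: min(r-i=1, Z[1]=0)=0; Z[34]=0
i=35: fresh scan; Z[35]=1 grow→box=[35,36)
i=36: fresh scan; Z[36]=2 grow→box=[36,38)
i=37: min(r-i=1, Z[1]=0)=0; Z[37]=0
i=38: fresh scan; Z[38]=1 grow→box=[38,39)
i=39: fresh scan; Z[39]=1 grow→box=[39,40)

[40, 0, 0, 1, 0, 0, 0, 0, 0, 3, 0, 0, 0, 0, 0, 0, 1, 0, 2, 0, 1, 0, 4, 0, 0, 2, 0, 0, 2, 0, 0, 0, 1, 2, 0, 1, 2, 0, 1, 1]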